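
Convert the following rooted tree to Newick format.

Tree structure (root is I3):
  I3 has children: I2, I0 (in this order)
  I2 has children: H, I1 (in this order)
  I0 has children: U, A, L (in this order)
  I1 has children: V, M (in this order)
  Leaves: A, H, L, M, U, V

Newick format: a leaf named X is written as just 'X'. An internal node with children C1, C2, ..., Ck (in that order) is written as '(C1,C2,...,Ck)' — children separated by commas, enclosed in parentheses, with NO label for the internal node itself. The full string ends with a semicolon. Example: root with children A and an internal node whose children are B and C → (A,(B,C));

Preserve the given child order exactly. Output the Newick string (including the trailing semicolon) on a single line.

Answer: ((H,(V,M)),(U,A,L));

Derivation:
internal I3 with children ['I2', 'I0']
  internal I2 with children ['H', 'I1']
    leaf 'H' → 'H'
    internal I1 with children ['V', 'M']
      leaf 'V' → 'V'
      leaf 'M' → 'M'
    → '(V,M)'
  → '(H,(V,M))'
  internal I0 with children ['U', 'A', 'L']
    leaf 'U' → 'U'
    leaf 'A' → 'A'
    leaf 'L' → 'L'
  → '(U,A,L)'
→ '((H,(V,M)),(U,A,L))'
Final: ((H,(V,M)),(U,A,L));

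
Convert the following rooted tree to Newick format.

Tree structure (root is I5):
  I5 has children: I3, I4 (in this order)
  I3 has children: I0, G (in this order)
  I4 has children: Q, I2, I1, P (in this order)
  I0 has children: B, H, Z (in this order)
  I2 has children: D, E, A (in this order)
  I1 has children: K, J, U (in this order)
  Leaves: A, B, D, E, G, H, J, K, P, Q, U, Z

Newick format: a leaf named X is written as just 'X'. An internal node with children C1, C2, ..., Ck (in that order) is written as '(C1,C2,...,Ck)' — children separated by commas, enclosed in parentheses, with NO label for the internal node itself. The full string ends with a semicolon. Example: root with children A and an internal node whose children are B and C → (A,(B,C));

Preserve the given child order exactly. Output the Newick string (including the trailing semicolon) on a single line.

Answer: (((B,H,Z),G),(Q,(D,E,A),(K,J,U),P));

Derivation:
internal I5 with children ['I3', 'I4']
  internal I3 with children ['I0', 'G']
    internal I0 with children ['B', 'H', 'Z']
      leaf 'B' → 'B'
      leaf 'H' → 'H'
      leaf 'Z' → 'Z'
    → '(B,H,Z)'
    leaf 'G' → 'G'
  → '((B,H,Z),G)'
  internal I4 with children ['Q', 'I2', 'I1', 'P']
    leaf 'Q' → 'Q'
    internal I2 with children ['D', 'E', 'A']
      leaf 'D' → 'D'
      leaf 'E' → 'E'
      leaf 'A' → 'A'
    → '(D,E,A)'
    internal I1 with children ['K', 'J', 'U']
      leaf 'K' → 'K'
      leaf 'J' → 'J'
      leaf 'U' → 'U'
    → '(K,J,U)'
    leaf 'P' → 'P'
  → '(Q,(D,E,A),(K,J,U),P)'
→ '(((B,H,Z),G),(Q,(D,E,A),(K,J,U),P))'
Final: (((B,H,Z),G),(Q,(D,E,A),(K,J,U),P));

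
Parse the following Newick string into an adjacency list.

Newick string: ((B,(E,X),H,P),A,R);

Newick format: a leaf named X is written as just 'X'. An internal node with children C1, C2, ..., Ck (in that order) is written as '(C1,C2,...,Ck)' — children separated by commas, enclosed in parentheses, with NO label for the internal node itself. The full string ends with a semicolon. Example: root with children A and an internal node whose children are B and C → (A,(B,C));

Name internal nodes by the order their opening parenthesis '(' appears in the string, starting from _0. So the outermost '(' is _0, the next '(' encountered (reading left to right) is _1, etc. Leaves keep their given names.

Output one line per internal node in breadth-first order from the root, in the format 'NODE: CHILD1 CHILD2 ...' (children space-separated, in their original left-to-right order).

Input: ((B,(E,X),H,P),A,R);
Scanning left-to-right, naming '(' by encounter order:
  pos 0: '(' -> open internal node _0 (depth 1)
  pos 1: '(' -> open internal node _1 (depth 2)
  pos 4: '(' -> open internal node _2 (depth 3)
  pos 8: ')' -> close internal node _2 (now at depth 2)
  pos 13: ')' -> close internal node _1 (now at depth 1)
  pos 18: ')' -> close internal node _0 (now at depth 0)
Total internal nodes: 3
BFS adjacency from root:
  _0: _1 A R
  _1: B _2 H P
  _2: E X

Answer: _0: _1 A R
_1: B _2 H P
_2: E X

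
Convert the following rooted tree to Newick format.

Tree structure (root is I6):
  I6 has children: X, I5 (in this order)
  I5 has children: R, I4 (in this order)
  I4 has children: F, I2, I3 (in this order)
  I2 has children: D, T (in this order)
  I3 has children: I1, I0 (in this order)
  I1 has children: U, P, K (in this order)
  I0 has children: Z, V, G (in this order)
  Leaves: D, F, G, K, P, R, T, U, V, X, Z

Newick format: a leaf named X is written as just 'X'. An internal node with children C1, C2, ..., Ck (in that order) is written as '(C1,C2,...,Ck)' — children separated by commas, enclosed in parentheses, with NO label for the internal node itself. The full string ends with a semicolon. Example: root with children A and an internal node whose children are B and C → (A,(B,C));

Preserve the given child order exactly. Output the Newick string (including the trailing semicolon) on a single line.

Answer: (X,(R,(F,(D,T),((U,P,K),(Z,V,G)))));

Derivation:
internal I6 with children ['X', 'I5']
  leaf 'X' → 'X'
  internal I5 with children ['R', 'I4']
    leaf 'R' → 'R'
    internal I4 with children ['F', 'I2', 'I3']
      leaf 'F' → 'F'
      internal I2 with children ['D', 'T']
        leaf 'D' → 'D'
        leaf 'T' → 'T'
      → '(D,T)'
      internal I3 with children ['I1', 'I0']
        internal I1 with children ['U', 'P', 'K']
          leaf 'U' → 'U'
          leaf 'P' → 'P'
          leaf 'K' → 'K'
        → '(U,P,K)'
        internal I0 with children ['Z', 'V', 'G']
          leaf 'Z' → 'Z'
          leaf 'V' → 'V'
          leaf 'G' → 'G'
        → '(Z,V,G)'
      → '((U,P,K),(Z,V,G))'
    → '(F,(D,T),((U,P,K),(Z,V,G)))'
  → '(R,(F,(D,T),((U,P,K),(Z,V,G))))'
→ '(X,(R,(F,(D,T),((U,P,K),(Z,V,G)))))'
Final: (X,(R,(F,(D,T),((U,P,K),(Z,V,G)))));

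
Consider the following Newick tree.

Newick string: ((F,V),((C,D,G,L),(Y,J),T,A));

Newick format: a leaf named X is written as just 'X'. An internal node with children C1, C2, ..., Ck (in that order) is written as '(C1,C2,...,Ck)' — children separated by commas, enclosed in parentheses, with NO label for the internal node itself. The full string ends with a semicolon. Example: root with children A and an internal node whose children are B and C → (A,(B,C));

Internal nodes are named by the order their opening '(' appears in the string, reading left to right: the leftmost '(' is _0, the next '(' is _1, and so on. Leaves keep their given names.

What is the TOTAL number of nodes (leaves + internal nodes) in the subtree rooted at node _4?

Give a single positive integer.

Answer: 3

Derivation:
Newick: ((F,V),((C,D,G,L),(Y,J),T,A));
Locate _4: it is the '(' at position 18 (the 5th '(' reading left to right).
Query: subtree rooted at _4
_4: subtree_size = 1 + 2
  Y: subtree_size = 1 + 0
  J: subtree_size = 1 + 0
Total subtree size of _4: 3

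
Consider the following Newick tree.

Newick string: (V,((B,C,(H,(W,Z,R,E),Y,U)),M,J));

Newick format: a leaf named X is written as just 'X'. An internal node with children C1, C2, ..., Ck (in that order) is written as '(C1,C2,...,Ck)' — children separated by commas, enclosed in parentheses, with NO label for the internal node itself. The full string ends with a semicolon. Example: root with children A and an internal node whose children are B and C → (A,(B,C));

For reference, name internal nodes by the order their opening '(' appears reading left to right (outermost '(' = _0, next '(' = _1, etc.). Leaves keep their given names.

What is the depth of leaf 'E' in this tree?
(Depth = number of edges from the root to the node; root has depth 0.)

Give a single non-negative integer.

Answer: 5

Derivation:
Newick: (V,((B,C,(H,(W,Z,R,E),Y,U)),M,J));
Naming internals by '(' encounter order: outermost '(' = _0, next = _1, ...
Query node: E
Path from root: _0 -> _1 -> _2 -> _3 -> _4 -> E
Depth of E: 5 (number of edges from root)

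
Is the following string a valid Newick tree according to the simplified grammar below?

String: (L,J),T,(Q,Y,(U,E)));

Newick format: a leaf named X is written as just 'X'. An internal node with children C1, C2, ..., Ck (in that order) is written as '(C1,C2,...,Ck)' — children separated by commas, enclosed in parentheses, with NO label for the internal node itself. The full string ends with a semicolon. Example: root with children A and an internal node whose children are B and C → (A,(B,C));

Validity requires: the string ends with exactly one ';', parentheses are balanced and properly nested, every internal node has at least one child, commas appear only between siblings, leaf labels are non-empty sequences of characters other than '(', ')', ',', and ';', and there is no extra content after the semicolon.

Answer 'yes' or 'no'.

Input: (L,J),T,(Q,Y,(U,E)));
Paren balance: 3 '(' vs 4 ')' MISMATCH
Ends with single ';': True
Full parse: FAILS (extra content after tree at pos 5)
Valid: False

Answer: no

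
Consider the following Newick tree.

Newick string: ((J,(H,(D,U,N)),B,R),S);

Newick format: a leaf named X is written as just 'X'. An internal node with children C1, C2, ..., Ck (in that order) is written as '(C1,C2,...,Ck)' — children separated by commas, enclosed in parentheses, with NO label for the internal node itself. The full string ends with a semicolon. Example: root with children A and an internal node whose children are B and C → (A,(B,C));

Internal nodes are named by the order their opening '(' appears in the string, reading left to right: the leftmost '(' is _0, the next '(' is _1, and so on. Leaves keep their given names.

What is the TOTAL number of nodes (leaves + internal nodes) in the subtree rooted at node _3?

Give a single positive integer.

Newick: ((J,(H,(D,U,N)),B,R),S);
Locate _3: it is the '(' at position 7 (the 4th '(' reading left to right).
Query: subtree rooted at _3
_3: subtree_size = 1 + 3
  D: subtree_size = 1 + 0
  U: subtree_size = 1 + 0
  N: subtree_size = 1 + 0
Total subtree size of _3: 4

Answer: 4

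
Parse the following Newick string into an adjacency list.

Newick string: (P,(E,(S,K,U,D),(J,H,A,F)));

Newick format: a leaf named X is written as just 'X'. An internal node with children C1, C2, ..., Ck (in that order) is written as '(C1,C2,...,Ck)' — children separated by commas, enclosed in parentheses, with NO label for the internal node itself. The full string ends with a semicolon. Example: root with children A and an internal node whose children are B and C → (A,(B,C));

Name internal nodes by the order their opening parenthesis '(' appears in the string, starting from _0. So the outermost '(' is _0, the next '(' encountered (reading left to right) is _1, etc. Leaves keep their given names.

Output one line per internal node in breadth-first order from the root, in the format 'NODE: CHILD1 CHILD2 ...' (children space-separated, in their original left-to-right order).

Input: (P,(E,(S,K,U,D),(J,H,A,F)));
Scanning left-to-right, naming '(' by encounter order:
  pos 0: '(' -> open internal node _0 (depth 1)
  pos 3: '(' -> open internal node _1 (depth 2)
  pos 6: '(' -> open internal node _2 (depth 3)
  pos 14: ')' -> close internal node _2 (now at depth 2)
  pos 16: '(' -> open internal node _3 (depth 3)
  pos 24: ')' -> close internal node _3 (now at depth 2)
  pos 25: ')' -> close internal node _1 (now at depth 1)
  pos 26: ')' -> close internal node _0 (now at depth 0)
Total internal nodes: 4
BFS adjacency from root:
  _0: P _1
  _1: E _2 _3
  _2: S K U D
  _3: J H A F

Answer: _0: P _1
_1: E _2 _3
_2: S K U D
_3: J H A F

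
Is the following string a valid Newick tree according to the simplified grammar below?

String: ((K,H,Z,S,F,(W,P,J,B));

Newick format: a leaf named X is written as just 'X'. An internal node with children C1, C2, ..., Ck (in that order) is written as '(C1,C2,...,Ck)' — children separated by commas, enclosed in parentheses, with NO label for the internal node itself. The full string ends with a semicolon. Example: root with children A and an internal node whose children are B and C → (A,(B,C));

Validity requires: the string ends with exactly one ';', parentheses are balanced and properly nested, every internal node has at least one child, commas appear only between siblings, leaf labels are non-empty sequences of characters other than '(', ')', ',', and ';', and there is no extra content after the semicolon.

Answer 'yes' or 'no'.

Answer: no

Derivation:
Input: ((K,H,Z,S,F,(W,P,J,B));
Paren balance: 3 '(' vs 2 ')' MISMATCH
Ends with single ';': True
Full parse: FAILS (expected , or ) at pos 22)
Valid: False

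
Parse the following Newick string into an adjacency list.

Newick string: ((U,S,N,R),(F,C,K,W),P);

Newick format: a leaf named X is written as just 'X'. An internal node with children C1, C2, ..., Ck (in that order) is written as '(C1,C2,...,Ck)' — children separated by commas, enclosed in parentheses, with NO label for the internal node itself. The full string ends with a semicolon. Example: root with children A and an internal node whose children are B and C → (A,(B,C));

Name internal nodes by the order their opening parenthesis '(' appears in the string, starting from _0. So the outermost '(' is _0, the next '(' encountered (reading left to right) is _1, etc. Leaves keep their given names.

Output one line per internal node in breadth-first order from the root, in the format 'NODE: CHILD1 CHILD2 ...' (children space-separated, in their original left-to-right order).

Answer: _0: _1 _2 P
_1: U S N R
_2: F C K W

Derivation:
Input: ((U,S,N,R),(F,C,K,W),P);
Scanning left-to-right, naming '(' by encounter order:
  pos 0: '(' -> open internal node _0 (depth 1)
  pos 1: '(' -> open internal node _1 (depth 2)
  pos 9: ')' -> close internal node _1 (now at depth 1)
  pos 11: '(' -> open internal node _2 (depth 2)
  pos 19: ')' -> close internal node _2 (now at depth 1)
  pos 22: ')' -> close internal node _0 (now at depth 0)
Total internal nodes: 3
BFS adjacency from root:
  _0: _1 _2 P
  _1: U S N R
  _2: F C K W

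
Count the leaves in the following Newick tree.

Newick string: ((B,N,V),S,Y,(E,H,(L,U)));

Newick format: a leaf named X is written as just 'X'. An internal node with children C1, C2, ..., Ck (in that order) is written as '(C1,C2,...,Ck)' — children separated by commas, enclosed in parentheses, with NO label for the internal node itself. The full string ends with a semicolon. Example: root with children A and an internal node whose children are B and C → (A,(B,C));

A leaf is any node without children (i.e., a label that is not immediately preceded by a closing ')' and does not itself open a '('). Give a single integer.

Answer: 9

Derivation:
Newick: ((B,N,V),S,Y,(E,H,(L,U)));
Scan left-to-right; a leaf is any maximal label run not followed by '(':
  pos 2: leaf 'B' → count = 1
  pos 4: leaf 'N' → count = 2
  pos 6: leaf 'V' → count = 3
  pos 9: leaf 'S' → count = 4
  pos 11: leaf 'Y' → count = 5
  pos 14: leaf 'E' → count = 6
  pos 16: leaf 'H' → count = 7
  pos 19: leaf 'L' → count = 8
  pos 21: leaf 'U' → count = 9
Total leaves: 9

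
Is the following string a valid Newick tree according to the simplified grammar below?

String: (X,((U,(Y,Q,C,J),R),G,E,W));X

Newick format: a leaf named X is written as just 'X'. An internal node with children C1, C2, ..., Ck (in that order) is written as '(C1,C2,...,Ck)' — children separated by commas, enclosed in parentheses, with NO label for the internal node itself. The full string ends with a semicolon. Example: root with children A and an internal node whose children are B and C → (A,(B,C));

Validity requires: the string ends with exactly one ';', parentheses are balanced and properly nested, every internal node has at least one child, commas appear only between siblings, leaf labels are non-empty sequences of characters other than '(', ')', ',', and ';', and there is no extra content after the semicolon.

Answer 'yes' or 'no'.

Input: (X,((U,(Y,Q,C,J),R),G,E,W));X
Paren balance: 4 '(' vs 4 ')' OK
Ends with single ';': False
Full parse: FAILS (must end with ;)
Valid: False

Answer: no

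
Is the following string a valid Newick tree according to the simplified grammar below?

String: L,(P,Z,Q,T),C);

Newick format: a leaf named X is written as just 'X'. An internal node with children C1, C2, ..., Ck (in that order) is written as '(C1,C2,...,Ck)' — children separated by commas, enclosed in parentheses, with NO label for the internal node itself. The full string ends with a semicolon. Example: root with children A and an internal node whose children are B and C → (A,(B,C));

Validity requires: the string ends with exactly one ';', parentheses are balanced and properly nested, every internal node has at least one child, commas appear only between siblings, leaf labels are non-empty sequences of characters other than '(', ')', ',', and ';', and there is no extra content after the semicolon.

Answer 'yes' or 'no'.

Input: L,(P,Z,Q,T),C);
Paren balance: 1 '(' vs 2 ')' MISMATCH
Ends with single ';': True
Full parse: FAILS (extra content after tree at pos 1)
Valid: False

Answer: no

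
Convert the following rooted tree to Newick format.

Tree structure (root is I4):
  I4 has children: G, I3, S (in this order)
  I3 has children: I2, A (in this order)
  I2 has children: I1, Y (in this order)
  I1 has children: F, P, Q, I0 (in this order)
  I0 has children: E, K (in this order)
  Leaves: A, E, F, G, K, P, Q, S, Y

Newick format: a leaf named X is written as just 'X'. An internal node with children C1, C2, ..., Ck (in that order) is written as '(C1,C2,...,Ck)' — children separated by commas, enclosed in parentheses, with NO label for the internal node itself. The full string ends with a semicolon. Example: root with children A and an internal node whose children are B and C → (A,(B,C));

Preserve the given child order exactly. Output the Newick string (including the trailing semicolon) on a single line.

internal I4 with children ['G', 'I3', 'S']
  leaf 'G' → 'G'
  internal I3 with children ['I2', 'A']
    internal I2 with children ['I1', 'Y']
      internal I1 with children ['F', 'P', 'Q', 'I0']
        leaf 'F' → 'F'
        leaf 'P' → 'P'
        leaf 'Q' → 'Q'
        internal I0 with children ['E', 'K']
          leaf 'E' → 'E'
          leaf 'K' → 'K'
        → '(E,K)'
      → '(F,P,Q,(E,K))'
      leaf 'Y' → 'Y'
    → '((F,P,Q,(E,K)),Y)'
    leaf 'A' → 'A'
  → '(((F,P,Q,(E,K)),Y),A)'
  leaf 'S' → 'S'
→ '(G,(((F,P,Q,(E,K)),Y),A),S)'
Final: (G,(((F,P,Q,(E,K)),Y),A),S);

Answer: (G,(((F,P,Q,(E,K)),Y),A),S);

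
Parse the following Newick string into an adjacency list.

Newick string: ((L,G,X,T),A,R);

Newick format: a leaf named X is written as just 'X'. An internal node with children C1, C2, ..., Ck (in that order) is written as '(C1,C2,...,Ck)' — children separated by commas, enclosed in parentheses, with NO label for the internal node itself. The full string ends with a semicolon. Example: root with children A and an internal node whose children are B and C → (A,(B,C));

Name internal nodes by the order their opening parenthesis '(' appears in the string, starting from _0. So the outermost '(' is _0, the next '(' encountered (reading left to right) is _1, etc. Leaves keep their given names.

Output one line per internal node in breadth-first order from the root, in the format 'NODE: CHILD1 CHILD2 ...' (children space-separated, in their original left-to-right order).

Answer: _0: _1 A R
_1: L G X T

Derivation:
Input: ((L,G,X,T),A,R);
Scanning left-to-right, naming '(' by encounter order:
  pos 0: '(' -> open internal node _0 (depth 1)
  pos 1: '(' -> open internal node _1 (depth 2)
  pos 9: ')' -> close internal node _1 (now at depth 1)
  pos 14: ')' -> close internal node _0 (now at depth 0)
Total internal nodes: 2
BFS adjacency from root:
  _0: _1 A R
  _1: L G X T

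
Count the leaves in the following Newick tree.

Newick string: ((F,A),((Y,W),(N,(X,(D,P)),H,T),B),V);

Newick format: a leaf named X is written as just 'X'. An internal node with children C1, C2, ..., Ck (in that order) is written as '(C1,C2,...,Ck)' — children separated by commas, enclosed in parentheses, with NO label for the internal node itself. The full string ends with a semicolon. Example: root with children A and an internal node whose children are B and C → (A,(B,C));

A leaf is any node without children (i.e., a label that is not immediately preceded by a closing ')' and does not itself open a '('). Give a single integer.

Newick: ((F,A),((Y,W),(N,(X,(D,P)),H,T),B),V);
Scan left-to-right; a leaf is any maximal label run not followed by '(':
  pos 2: leaf 'F' → count = 1
  pos 4: leaf 'A' → count = 2
  pos 9: leaf 'Y' → count = 3
  pos 11: leaf 'W' → count = 4
  pos 15: leaf 'N' → count = 5
  pos 18: leaf 'X' → count = 6
  pos 21: leaf 'D' → count = 7
  pos 23: leaf 'P' → count = 8
  pos 27: leaf 'H' → count = 9
  pos 29: leaf 'T' → count = 10
  pos 32: leaf 'B' → count = 11
  pos 35: leaf 'V' → count = 12
Total leaves: 12

Answer: 12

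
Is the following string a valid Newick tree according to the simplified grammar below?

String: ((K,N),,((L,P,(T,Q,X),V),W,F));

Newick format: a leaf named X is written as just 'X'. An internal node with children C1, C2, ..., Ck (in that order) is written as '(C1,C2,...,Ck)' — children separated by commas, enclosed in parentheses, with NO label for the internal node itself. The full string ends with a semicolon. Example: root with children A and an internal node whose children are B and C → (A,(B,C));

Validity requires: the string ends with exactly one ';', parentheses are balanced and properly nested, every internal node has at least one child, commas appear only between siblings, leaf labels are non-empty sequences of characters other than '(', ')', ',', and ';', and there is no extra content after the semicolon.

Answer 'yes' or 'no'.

Answer: no

Derivation:
Input: ((K,N),,((L,P,(T,Q,X),V),W,F));
Paren balance: 5 '(' vs 5 ')' OK
Ends with single ';': True
Full parse: FAILS (empty leaf label at pos 7)
Valid: False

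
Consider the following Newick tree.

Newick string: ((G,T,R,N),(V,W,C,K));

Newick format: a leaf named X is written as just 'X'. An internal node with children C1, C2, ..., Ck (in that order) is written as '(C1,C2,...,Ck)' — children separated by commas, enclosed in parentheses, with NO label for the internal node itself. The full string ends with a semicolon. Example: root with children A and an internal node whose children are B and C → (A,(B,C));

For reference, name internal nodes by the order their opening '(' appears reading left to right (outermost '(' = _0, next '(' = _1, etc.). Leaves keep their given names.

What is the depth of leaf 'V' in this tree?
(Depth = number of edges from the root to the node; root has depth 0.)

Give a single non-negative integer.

Newick: ((G,T,R,N),(V,W,C,K));
Naming internals by '(' encounter order: outermost '(' = _0, next = _1, ...
Query node: V
Path from root: _0 -> _2 -> V
Depth of V: 2 (number of edges from root)

Answer: 2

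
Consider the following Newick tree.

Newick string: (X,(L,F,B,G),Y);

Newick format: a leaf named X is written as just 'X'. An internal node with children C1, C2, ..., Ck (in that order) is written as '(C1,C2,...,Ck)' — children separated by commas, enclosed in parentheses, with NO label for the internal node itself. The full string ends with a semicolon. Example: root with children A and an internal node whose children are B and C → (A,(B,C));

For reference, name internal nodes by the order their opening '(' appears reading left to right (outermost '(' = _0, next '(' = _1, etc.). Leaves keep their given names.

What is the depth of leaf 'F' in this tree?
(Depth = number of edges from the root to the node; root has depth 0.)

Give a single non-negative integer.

Answer: 2

Derivation:
Newick: (X,(L,F,B,G),Y);
Naming internals by '(' encounter order: outermost '(' = _0, next = _1, ...
Query node: F
Path from root: _0 -> _1 -> F
Depth of F: 2 (number of edges from root)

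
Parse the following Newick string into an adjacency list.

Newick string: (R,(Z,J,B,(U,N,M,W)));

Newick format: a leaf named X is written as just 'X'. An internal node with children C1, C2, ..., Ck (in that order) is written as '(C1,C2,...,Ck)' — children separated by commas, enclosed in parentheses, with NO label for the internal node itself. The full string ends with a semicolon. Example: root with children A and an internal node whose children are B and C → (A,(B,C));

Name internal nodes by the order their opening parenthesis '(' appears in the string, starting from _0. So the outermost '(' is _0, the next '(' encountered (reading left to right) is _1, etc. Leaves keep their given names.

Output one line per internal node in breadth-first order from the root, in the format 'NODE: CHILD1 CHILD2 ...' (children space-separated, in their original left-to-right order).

Answer: _0: R _1
_1: Z J B _2
_2: U N M W

Derivation:
Input: (R,(Z,J,B,(U,N,M,W)));
Scanning left-to-right, naming '(' by encounter order:
  pos 0: '(' -> open internal node _0 (depth 1)
  pos 3: '(' -> open internal node _1 (depth 2)
  pos 10: '(' -> open internal node _2 (depth 3)
  pos 18: ')' -> close internal node _2 (now at depth 2)
  pos 19: ')' -> close internal node _1 (now at depth 1)
  pos 20: ')' -> close internal node _0 (now at depth 0)
Total internal nodes: 3
BFS adjacency from root:
  _0: R _1
  _1: Z J B _2
  _2: U N M W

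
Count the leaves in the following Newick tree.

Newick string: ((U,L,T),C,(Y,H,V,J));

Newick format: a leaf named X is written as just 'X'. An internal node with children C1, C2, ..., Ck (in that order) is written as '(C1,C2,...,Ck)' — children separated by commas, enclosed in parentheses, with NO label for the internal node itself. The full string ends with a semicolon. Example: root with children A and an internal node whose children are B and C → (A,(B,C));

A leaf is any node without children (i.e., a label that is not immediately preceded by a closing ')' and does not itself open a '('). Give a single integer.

Answer: 8

Derivation:
Newick: ((U,L,T),C,(Y,H,V,J));
Scan left-to-right; a leaf is any maximal label run not followed by '(':
  pos 2: leaf 'U' → count = 1
  pos 4: leaf 'L' → count = 2
  pos 6: leaf 'T' → count = 3
  pos 9: leaf 'C' → count = 4
  pos 12: leaf 'Y' → count = 5
  pos 14: leaf 'H' → count = 6
  pos 16: leaf 'V' → count = 7
  pos 18: leaf 'J' → count = 8
Total leaves: 8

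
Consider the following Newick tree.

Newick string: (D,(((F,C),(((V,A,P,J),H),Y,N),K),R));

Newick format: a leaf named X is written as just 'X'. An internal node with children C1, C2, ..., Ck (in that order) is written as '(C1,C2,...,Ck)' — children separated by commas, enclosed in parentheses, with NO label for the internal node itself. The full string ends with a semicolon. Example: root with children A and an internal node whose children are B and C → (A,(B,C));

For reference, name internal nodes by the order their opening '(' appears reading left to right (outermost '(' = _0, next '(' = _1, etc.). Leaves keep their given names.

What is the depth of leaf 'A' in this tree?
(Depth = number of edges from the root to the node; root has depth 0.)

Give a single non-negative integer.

Answer: 6

Derivation:
Newick: (D,(((F,C),(((V,A,P,J),H),Y,N),K),R));
Naming internals by '(' encounter order: outermost '(' = _0, next = _1, ...
Query node: A
Path from root: _0 -> _1 -> _2 -> _4 -> _5 -> _6 -> A
Depth of A: 6 (number of edges from root)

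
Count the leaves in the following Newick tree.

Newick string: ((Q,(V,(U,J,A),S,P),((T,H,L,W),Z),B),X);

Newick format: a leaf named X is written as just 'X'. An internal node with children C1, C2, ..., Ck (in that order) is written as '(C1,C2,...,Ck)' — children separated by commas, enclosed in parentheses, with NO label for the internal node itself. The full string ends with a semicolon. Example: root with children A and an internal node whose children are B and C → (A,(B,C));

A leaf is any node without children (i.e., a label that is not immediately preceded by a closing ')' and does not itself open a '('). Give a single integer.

Newick: ((Q,(V,(U,J,A),S,P),((T,H,L,W),Z),B),X);
Scan left-to-right; a leaf is any maximal label run not followed by '(':
  pos 2: leaf 'Q' → count = 1
  pos 5: leaf 'V' → count = 2
  pos 8: leaf 'U' → count = 3
  pos 10: leaf 'J' → count = 4
  pos 12: leaf 'A' → count = 5
  pos 15: leaf 'S' → count = 6
  pos 17: leaf 'P' → count = 7
  pos 22: leaf 'T' → count = 8
  pos 24: leaf 'H' → count = 9
  pos 26: leaf 'L' → count = 10
  pos 28: leaf 'W' → count = 11
  pos 31: leaf 'Z' → count = 12
  pos 34: leaf 'B' → count = 13
  pos 37: leaf 'X' → count = 14
Total leaves: 14

Answer: 14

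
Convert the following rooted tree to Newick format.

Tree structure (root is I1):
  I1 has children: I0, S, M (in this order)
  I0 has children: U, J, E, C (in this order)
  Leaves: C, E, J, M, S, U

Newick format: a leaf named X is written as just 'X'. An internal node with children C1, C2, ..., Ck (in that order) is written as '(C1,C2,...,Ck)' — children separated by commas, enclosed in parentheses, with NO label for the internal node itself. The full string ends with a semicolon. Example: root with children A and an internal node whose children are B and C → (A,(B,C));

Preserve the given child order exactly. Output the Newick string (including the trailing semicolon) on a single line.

internal I1 with children ['I0', 'S', 'M']
  internal I0 with children ['U', 'J', 'E', 'C']
    leaf 'U' → 'U'
    leaf 'J' → 'J'
    leaf 'E' → 'E'
    leaf 'C' → 'C'
  → '(U,J,E,C)'
  leaf 'S' → 'S'
  leaf 'M' → 'M'
→ '((U,J,E,C),S,M)'
Final: ((U,J,E,C),S,M);

Answer: ((U,J,E,C),S,M);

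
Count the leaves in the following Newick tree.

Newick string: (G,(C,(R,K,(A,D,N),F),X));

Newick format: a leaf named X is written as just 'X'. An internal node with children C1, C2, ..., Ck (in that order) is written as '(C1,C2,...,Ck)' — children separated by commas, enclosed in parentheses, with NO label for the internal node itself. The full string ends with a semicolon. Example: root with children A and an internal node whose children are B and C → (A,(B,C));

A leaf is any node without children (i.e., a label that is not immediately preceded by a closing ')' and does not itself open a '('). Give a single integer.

Newick: (G,(C,(R,K,(A,D,N),F),X));
Scan left-to-right; a leaf is any maximal label run not followed by '(':
  pos 1: leaf 'G' → count = 1
  pos 4: leaf 'C' → count = 2
  pos 7: leaf 'R' → count = 3
  pos 9: leaf 'K' → count = 4
  pos 12: leaf 'A' → count = 5
  pos 14: leaf 'D' → count = 6
  pos 16: leaf 'N' → count = 7
  pos 19: leaf 'F' → count = 8
  pos 22: leaf 'X' → count = 9
Total leaves: 9

Answer: 9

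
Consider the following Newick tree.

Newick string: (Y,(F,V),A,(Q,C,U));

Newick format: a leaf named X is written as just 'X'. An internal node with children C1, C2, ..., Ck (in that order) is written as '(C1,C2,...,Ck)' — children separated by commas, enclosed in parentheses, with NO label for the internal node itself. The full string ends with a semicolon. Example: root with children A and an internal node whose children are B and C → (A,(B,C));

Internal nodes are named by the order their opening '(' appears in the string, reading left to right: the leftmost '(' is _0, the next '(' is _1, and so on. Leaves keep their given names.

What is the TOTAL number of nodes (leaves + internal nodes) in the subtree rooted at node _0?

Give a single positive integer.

Newick: (Y,(F,V),A,(Q,C,U));
Locate _0: it is the '(' at position 0 (the 1st '(' reading left to right).
Query: subtree rooted at _0
_0: subtree_size = 1 + 9
  Y: subtree_size = 1 + 0
  _1: subtree_size = 1 + 2
    F: subtree_size = 1 + 0
    V: subtree_size = 1 + 0
  A: subtree_size = 1 + 0
  _2: subtree_size = 1 + 3
    Q: subtree_size = 1 + 0
    C: subtree_size = 1 + 0
    U: subtree_size = 1 + 0
Total subtree size of _0: 10

Answer: 10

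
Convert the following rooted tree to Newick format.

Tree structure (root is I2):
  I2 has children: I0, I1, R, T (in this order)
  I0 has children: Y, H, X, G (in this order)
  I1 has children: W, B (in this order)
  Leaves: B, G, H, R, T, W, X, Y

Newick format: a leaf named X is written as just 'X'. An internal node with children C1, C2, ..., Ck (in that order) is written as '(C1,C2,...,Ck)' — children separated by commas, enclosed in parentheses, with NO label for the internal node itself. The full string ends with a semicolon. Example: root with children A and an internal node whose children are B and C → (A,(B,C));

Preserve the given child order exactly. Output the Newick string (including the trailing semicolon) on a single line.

Answer: ((Y,H,X,G),(W,B),R,T);

Derivation:
internal I2 with children ['I0', 'I1', 'R', 'T']
  internal I0 with children ['Y', 'H', 'X', 'G']
    leaf 'Y' → 'Y'
    leaf 'H' → 'H'
    leaf 'X' → 'X'
    leaf 'G' → 'G'
  → '(Y,H,X,G)'
  internal I1 with children ['W', 'B']
    leaf 'W' → 'W'
    leaf 'B' → 'B'
  → '(W,B)'
  leaf 'R' → 'R'
  leaf 'T' → 'T'
→ '((Y,H,X,G),(W,B),R,T)'
Final: ((Y,H,X,G),(W,B),R,T);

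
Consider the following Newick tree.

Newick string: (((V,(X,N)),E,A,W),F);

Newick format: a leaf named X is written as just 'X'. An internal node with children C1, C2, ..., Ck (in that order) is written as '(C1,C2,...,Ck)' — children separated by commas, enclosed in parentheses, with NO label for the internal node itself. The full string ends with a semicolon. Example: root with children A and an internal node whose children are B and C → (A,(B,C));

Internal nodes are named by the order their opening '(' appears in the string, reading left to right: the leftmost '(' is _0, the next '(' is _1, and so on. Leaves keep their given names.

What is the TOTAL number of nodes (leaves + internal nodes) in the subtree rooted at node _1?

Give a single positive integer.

Newick: (((V,(X,N)),E,A,W),F);
Locate _1: it is the '(' at position 1 (the 2nd '(' reading left to right).
Query: subtree rooted at _1
_1: subtree_size = 1 + 8
  _2: subtree_size = 1 + 4
    V: subtree_size = 1 + 0
    _3: subtree_size = 1 + 2
      X: subtree_size = 1 + 0
      N: subtree_size = 1 + 0
  E: subtree_size = 1 + 0
  A: subtree_size = 1 + 0
  W: subtree_size = 1 + 0
Total subtree size of _1: 9

Answer: 9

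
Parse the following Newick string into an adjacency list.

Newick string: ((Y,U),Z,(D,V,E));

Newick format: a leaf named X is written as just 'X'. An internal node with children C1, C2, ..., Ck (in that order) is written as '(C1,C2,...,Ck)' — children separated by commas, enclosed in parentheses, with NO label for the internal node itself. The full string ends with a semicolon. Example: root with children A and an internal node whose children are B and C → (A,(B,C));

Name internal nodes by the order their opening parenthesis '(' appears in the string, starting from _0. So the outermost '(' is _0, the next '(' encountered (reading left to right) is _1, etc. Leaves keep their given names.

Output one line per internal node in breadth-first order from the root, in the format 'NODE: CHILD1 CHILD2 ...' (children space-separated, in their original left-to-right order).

Input: ((Y,U),Z,(D,V,E));
Scanning left-to-right, naming '(' by encounter order:
  pos 0: '(' -> open internal node _0 (depth 1)
  pos 1: '(' -> open internal node _1 (depth 2)
  pos 5: ')' -> close internal node _1 (now at depth 1)
  pos 9: '(' -> open internal node _2 (depth 2)
  pos 15: ')' -> close internal node _2 (now at depth 1)
  pos 16: ')' -> close internal node _0 (now at depth 0)
Total internal nodes: 3
BFS adjacency from root:
  _0: _1 Z _2
  _1: Y U
  _2: D V E

Answer: _0: _1 Z _2
_1: Y U
_2: D V E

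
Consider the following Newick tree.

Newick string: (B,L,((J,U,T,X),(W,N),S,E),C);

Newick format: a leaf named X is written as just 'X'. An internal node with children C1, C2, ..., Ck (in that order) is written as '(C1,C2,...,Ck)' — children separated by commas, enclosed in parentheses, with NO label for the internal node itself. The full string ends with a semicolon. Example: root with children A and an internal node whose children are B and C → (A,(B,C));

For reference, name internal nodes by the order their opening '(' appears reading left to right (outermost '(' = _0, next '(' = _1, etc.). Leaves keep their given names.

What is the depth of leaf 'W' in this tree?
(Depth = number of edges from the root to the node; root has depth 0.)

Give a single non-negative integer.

Newick: (B,L,((J,U,T,X),(W,N),S,E),C);
Naming internals by '(' encounter order: outermost '(' = _0, next = _1, ...
Query node: W
Path from root: _0 -> _1 -> _3 -> W
Depth of W: 3 (number of edges from root)

Answer: 3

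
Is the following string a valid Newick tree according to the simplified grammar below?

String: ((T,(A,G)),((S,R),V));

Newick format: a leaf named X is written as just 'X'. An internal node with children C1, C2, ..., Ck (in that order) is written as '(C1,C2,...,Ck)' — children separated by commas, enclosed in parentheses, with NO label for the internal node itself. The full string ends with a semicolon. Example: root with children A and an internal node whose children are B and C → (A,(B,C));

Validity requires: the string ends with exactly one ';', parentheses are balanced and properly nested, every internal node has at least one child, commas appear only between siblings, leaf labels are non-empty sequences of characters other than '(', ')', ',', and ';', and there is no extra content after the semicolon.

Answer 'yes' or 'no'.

Input: ((T,(A,G)),((S,R),V));
Paren balance: 5 '(' vs 5 ')' OK
Ends with single ';': True
Full parse: OK
Valid: True

Answer: yes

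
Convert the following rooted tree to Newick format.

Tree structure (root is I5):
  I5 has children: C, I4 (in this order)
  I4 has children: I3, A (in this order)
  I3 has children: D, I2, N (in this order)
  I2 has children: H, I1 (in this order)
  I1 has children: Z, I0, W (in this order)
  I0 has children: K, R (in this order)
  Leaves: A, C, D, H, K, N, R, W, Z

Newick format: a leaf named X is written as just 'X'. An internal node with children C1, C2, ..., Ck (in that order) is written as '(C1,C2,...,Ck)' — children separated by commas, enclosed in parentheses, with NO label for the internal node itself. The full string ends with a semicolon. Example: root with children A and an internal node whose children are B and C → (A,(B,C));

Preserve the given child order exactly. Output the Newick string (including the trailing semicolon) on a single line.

internal I5 with children ['C', 'I4']
  leaf 'C' → 'C'
  internal I4 with children ['I3', 'A']
    internal I3 with children ['D', 'I2', 'N']
      leaf 'D' → 'D'
      internal I2 with children ['H', 'I1']
        leaf 'H' → 'H'
        internal I1 with children ['Z', 'I0', 'W']
          leaf 'Z' → 'Z'
          internal I0 with children ['K', 'R']
            leaf 'K' → 'K'
            leaf 'R' → 'R'
          → '(K,R)'
          leaf 'W' → 'W'
        → '(Z,(K,R),W)'
      → '(H,(Z,(K,R),W))'
      leaf 'N' → 'N'
    → '(D,(H,(Z,(K,R),W)),N)'
    leaf 'A' → 'A'
  → '((D,(H,(Z,(K,R),W)),N),A)'
→ '(C,((D,(H,(Z,(K,R),W)),N),A))'
Final: (C,((D,(H,(Z,(K,R),W)),N),A));

Answer: (C,((D,(H,(Z,(K,R),W)),N),A));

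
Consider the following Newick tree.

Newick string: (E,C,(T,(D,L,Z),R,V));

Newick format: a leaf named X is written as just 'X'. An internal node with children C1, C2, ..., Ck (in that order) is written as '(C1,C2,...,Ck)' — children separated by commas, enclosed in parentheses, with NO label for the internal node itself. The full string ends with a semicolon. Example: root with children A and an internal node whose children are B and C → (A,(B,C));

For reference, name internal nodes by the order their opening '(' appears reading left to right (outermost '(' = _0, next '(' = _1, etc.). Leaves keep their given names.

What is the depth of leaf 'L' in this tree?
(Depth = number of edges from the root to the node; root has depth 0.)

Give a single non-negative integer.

Newick: (E,C,(T,(D,L,Z),R,V));
Naming internals by '(' encounter order: outermost '(' = _0, next = _1, ...
Query node: L
Path from root: _0 -> _1 -> _2 -> L
Depth of L: 3 (number of edges from root)

Answer: 3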